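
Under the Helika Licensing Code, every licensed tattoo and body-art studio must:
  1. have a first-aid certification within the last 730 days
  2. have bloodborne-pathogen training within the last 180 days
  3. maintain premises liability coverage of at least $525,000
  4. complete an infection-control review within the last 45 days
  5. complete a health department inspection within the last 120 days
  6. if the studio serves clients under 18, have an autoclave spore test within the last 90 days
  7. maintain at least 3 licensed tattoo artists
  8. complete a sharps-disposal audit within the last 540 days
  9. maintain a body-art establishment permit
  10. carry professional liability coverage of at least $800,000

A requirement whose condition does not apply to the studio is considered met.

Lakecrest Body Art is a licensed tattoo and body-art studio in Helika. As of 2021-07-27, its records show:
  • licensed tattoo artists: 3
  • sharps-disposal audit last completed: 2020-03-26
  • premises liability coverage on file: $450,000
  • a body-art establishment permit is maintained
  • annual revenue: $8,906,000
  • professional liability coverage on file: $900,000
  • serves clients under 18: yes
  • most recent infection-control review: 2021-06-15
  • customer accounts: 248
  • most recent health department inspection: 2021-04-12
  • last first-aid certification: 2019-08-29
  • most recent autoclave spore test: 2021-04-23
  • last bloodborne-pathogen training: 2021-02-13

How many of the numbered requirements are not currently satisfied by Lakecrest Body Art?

2

1. first-aid certification 698 days ago vs limit 730 → met
2. bloodborne-pathogen training 164 days ago vs limit 180 → met
3. premises liability coverage $450,000 < $525,000 → not met
4. infection-control review 42 days ago vs limit 45 → met
5. health department inspection 106 days ago vs limit 120 → met
6. condition 'serves clients under 18' holds; autoclave spore test 95 days ago vs limit 90 → not met
7. licensed tattoo artists 3 ≥ 3 → met
8. sharps-disposal audit 488 days ago vs limit 540 → met
9. body-art establishment permit present → met
10. professional liability coverage $900,000 ≥ $800,000 → met
Not met: 2 of 10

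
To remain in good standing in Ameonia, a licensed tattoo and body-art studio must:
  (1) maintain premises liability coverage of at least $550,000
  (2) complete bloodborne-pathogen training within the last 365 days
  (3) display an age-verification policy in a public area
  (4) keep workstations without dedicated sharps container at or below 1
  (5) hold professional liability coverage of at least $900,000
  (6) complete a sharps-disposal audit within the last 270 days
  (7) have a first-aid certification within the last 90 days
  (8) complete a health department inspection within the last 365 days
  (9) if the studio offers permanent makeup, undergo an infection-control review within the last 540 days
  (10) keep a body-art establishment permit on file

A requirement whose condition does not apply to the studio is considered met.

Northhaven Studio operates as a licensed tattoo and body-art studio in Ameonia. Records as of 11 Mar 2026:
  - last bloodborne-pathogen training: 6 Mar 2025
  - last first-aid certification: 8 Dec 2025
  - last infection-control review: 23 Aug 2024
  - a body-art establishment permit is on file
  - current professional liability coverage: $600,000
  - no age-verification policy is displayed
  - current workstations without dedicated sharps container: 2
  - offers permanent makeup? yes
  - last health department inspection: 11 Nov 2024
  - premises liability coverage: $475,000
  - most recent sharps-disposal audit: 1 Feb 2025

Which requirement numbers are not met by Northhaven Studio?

1, 2, 3, 4, 5, 6, 7, 8, 9

1. premises liability coverage $475,000 < $550,000 → not met
2. bloodborne-pathogen training 370 days ago vs limit 365 → not met
3. age-verification policy absent → not met
4. workstations without dedicated sharps container 2 > 1 → not met
5. professional liability coverage $600,000 < $900,000 → not met
6. sharps-disposal audit 403 days ago vs limit 270 → not met
7. first-aid certification 93 days ago vs limit 90 → not met
8. health department inspection 485 days ago vs limit 365 → not met
9. condition 'offers permanent makeup' holds; infection-control review 565 days ago vs limit 540 → not met
10. body-art establishment permit present → met
Not met: 1, 2, 3, 4, 5, 6, 7, 8, 9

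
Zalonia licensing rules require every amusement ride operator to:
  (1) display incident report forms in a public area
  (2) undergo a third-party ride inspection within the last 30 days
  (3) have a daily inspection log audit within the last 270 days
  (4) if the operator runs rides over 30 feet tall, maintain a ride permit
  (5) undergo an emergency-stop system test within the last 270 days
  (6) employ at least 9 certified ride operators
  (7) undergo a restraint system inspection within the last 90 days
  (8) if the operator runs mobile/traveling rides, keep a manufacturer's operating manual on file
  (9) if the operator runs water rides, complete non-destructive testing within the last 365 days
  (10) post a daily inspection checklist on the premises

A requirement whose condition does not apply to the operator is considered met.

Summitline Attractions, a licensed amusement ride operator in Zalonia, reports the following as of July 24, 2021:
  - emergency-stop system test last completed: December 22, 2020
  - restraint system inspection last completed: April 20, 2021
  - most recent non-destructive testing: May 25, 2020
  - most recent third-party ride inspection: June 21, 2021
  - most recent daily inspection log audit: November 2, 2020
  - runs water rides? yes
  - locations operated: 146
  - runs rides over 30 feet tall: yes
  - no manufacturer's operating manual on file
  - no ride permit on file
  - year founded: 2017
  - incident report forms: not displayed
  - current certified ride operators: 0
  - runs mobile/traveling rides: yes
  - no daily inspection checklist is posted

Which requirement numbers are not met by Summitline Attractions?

1, 2, 4, 6, 7, 8, 9, 10

1. incident report forms absent → not met
2. third-party ride inspection 33 days ago vs limit 30 → not met
3. daily inspection log audit 264 days ago vs limit 270 → met
4. condition 'runs rides over 30 feet tall' holds; ride permit absent → not met
5. emergency-stop system test 214 days ago vs limit 270 → met
6. certified ride operators 0 < 9 → not met
7. restraint system inspection 95 days ago vs limit 90 → not met
8. condition 'runs mobile/traveling rides' holds; manufacturer's operating manual absent → not met
9. condition 'runs water rides' holds; non-destructive testing 425 days ago vs limit 365 → not met
10. daily inspection checklist absent → not met
Not met: 1, 2, 4, 6, 7, 8, 9, 10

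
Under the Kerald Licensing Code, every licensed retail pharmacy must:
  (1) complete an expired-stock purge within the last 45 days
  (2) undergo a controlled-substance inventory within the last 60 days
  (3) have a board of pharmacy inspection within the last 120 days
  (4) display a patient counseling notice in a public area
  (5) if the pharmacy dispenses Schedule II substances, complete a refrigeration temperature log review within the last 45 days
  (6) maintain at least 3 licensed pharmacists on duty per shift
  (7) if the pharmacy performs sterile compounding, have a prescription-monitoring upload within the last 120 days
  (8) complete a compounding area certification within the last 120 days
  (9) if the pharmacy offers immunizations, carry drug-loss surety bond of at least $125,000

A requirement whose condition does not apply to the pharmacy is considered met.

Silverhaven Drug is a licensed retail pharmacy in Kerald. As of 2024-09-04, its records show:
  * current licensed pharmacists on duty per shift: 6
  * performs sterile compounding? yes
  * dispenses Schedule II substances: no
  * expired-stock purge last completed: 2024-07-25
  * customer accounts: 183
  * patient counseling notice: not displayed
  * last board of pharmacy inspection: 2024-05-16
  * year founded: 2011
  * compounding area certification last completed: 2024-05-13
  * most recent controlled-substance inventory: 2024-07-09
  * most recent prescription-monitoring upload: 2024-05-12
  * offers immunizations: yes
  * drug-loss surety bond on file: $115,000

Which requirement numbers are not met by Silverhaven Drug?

4, 9

1. expired-stock purge 41 days ago vs limit 45 → met
2. controlled-substance inventory 57 days ago vs limit 60 → met
3. board of pharmacy inspection 111 days ago vs limit 120 → met
4. patient counseling notice absent → not met
5. condition 'dispenses Schedule II substances' does not hold → requirement n/a → met
6. licensed pharmacists on duty per shift 6 ≥ 3 → met
7. condition 'performs sterile compounding' holds; prescription-monitoring upload 115 days ago vs limit 120 → met
8. compounding area certification 114 days ago vs limit 120 → met
9. condition 'offers immunizations' holds; drug-loss surety bond $115,000 < $125,000 → not met
Not met: 4, 9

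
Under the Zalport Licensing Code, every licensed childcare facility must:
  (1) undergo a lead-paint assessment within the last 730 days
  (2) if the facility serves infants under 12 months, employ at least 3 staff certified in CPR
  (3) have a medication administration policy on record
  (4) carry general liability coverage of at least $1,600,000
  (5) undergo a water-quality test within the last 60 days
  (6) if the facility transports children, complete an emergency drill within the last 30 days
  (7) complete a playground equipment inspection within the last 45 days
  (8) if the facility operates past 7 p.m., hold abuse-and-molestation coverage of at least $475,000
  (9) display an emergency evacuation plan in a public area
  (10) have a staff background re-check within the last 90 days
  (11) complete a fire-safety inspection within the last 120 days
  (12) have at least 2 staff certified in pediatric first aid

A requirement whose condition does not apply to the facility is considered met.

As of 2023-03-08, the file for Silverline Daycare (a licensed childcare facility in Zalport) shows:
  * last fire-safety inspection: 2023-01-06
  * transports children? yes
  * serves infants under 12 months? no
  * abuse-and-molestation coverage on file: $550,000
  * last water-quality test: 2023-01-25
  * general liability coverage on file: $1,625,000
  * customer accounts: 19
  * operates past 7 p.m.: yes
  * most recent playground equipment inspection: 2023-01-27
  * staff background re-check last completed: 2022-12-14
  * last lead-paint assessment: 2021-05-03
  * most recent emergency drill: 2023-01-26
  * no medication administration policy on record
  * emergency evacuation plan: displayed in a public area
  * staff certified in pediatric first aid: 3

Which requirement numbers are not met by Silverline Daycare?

3, 6

1. lead-paint assessment 674 days ago vs limit 730 → met
2. condition 'serves infants under 12 months' does not hold → requirement n/a → met
3. medication administration policy absent → not met
4. general liability coverage $1,625,000 ≥ $1,600,000 → met
5. water-quality test 42 days ago vs limit 60 → met
6. condition 'transports children' holds; emergency drill 41 days ago vs limit 30 → not met
7. playground equipment inspection 40 days ago vs limit 45 → met
8. condition 'operates past 7 p.m.' holds; abuse-and-molestation coverage $550,000 ≥ $475,000 → met
9. emergency evacuation plan present → met
10. staff background re-check 84 days ago vs limit 90 → met
11. fire-safety inspection 61 days ago vs limit 120 → met
12. staff certified in pediatric first aid 3 ≥ 2 → met
Not met: 3, 6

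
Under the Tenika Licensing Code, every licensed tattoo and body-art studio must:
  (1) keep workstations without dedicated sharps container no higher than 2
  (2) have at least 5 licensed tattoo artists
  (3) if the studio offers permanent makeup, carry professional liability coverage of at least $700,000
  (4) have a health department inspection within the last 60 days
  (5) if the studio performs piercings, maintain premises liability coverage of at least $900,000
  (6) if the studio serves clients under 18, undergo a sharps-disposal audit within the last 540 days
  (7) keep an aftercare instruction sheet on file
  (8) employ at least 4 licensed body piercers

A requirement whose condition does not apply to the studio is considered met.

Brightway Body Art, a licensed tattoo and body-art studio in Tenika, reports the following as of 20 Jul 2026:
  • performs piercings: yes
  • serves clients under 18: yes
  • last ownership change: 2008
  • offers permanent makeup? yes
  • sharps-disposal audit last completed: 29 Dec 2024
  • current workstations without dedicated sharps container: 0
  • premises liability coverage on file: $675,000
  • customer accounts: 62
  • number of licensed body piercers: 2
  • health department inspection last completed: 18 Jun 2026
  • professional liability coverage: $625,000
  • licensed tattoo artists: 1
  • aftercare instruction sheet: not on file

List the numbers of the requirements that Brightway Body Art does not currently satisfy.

2, 3, 5, 6, 7, 8

1. workstations without dedicated sharps container 0 ≤ 2 → met
2. licensed tattoo artists 1 < 5 → not met
3. condition 'offers permanent makeup' holds; professional liability coverage $625,000 < $700,000 → not met
4. health department inspection 32 days ago vs limit 60 → met
5. condition 'performs piercings' holds; premises liability coverage $675,000 < $900,000 → not met
6. condition 'serves clients under 18' holds; sharps-disposal audit 568 days ago vs limit 540 → not met
7. aftercare instruction sheet absent → not met
8. licensed body piercers 2 < 4 → not met
Not met: 2, 3, 5, 6, 7, 8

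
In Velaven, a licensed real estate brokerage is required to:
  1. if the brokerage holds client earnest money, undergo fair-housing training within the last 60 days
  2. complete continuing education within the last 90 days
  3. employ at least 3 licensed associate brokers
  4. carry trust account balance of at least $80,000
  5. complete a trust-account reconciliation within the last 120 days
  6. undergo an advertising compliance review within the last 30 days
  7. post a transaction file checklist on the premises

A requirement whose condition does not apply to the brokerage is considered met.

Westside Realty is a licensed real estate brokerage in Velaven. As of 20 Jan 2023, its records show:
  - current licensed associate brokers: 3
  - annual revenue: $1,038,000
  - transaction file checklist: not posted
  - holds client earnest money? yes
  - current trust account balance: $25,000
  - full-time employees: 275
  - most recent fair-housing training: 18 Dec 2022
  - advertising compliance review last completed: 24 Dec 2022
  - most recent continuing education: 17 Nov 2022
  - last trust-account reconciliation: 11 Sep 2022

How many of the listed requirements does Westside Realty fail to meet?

1. condition 'holds client earnest money' holds; fair-housing training 33 days ago vs limit 60 → met
2. continuing education 64 days ago vs limit 90 → met
3. licensed associate brokers 3 ≥ 3 → met
4. trust account balance $25,000 < $80,000 → not met
5. trust-account reconciliation 131 days ago vs limit 120 → not met
6. advertising compliance review 27 days ago vs limit 30 → met
7. transaction file checklist absent → not met
Not met: 3 of 7

3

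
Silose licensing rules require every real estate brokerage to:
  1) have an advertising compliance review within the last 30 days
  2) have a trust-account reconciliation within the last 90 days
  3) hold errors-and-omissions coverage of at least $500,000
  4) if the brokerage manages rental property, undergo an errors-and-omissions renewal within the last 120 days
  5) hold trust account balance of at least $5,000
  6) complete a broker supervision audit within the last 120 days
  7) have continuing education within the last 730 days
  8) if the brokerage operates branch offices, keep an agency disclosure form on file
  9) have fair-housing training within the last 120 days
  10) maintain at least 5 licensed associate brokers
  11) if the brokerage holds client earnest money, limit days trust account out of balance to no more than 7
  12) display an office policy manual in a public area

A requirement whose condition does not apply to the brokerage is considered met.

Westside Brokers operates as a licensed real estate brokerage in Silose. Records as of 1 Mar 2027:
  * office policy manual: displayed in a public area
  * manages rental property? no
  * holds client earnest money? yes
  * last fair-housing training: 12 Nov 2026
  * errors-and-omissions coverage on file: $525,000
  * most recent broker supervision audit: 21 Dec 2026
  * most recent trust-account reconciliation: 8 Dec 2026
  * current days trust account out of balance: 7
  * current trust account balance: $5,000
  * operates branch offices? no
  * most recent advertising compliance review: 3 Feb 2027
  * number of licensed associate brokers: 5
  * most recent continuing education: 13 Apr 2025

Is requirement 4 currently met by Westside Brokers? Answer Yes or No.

Yes

4. condition 'manages rental property' does not hold → requirement n/a → met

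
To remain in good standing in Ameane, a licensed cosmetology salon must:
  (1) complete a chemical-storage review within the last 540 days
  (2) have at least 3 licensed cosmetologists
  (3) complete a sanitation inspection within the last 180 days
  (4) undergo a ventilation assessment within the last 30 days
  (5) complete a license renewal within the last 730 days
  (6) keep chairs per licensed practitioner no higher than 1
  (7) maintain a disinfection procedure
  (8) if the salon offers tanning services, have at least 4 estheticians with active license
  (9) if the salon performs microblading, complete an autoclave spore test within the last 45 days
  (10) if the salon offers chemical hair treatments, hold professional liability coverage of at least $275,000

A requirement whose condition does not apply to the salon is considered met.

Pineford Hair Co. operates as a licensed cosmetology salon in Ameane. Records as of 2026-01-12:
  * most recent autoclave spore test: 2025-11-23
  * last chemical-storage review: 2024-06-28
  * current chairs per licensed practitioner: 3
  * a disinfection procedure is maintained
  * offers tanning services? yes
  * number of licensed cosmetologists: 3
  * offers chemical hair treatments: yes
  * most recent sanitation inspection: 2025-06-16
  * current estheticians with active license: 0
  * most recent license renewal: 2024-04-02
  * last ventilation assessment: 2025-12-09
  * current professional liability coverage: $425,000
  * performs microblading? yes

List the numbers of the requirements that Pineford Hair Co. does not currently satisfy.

1. chemical-storage review 563 days ago vs limit 540 → not met
2. licensed cosmetologists 3 ≥ 3 → met
3. sanitation inspection 210 days ago vs limit 180 → not met
4. ventilation assessment 34 days ago vs limit 30 → not met
5. license renewal 650 days ago vs limit 730 → met
6. chairs per licensed practitioner 3 > 1 → not met
7. disinfection procedure present → met
8. condition 'offers tanning services' holds; estheticians with active license 0 < 4 → not met
9. condition 'performs microblading' holds; autoclave spore test 50 days ago vs limit 45 → not met
10. condition 'offers chemical hair treatments' holds; professional liability coverage $425,000 ≥ $275,000 → met
Not met: 1, 3, 4, 6, 8, 9

1, 3, 4, 6, 8, 9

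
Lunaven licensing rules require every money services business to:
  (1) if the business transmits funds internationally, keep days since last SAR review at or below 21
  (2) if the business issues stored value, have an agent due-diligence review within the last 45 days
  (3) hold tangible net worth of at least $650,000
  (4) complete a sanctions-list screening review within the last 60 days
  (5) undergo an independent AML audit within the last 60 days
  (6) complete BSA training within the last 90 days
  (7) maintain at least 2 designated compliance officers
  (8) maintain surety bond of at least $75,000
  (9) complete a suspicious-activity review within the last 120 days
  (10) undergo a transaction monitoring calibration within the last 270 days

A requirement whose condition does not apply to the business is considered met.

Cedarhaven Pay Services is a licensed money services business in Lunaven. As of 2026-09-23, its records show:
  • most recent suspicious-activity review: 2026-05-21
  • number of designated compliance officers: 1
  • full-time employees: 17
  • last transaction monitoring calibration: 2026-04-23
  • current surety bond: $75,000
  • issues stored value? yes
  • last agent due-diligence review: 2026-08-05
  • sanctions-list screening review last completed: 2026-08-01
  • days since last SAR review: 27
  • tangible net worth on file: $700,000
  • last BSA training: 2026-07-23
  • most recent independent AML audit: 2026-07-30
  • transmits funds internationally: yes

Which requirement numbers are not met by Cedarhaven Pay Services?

1. condition 'transmits funds internationally' holds; days since last SAR review 27 > 21 → not met
2. condition 'issues stored value' holds; agent due-diligence review 49 days ago vs limit 45 → not met
3. tangible net worth $700,000 ≥ $650,000 → met
4. sanctions-list screening review 53 days ago vs limit 60 → met
5. independent AML audit 55 days ago vs limit 60 → met
6. BSA training 62 days ago vs limit 90 → met
7. designated compliance officers 1 < 2 → not met
8. surety bond $75,000 ≥ $75,000 → met
9. suspicious-activity review 125 days ago vs limit 120 → not met
10. transaction monitoring calibration 153 days ago vs limit 270 → met
Not met: 1, 2, 7, 9

1, 2, 7, 9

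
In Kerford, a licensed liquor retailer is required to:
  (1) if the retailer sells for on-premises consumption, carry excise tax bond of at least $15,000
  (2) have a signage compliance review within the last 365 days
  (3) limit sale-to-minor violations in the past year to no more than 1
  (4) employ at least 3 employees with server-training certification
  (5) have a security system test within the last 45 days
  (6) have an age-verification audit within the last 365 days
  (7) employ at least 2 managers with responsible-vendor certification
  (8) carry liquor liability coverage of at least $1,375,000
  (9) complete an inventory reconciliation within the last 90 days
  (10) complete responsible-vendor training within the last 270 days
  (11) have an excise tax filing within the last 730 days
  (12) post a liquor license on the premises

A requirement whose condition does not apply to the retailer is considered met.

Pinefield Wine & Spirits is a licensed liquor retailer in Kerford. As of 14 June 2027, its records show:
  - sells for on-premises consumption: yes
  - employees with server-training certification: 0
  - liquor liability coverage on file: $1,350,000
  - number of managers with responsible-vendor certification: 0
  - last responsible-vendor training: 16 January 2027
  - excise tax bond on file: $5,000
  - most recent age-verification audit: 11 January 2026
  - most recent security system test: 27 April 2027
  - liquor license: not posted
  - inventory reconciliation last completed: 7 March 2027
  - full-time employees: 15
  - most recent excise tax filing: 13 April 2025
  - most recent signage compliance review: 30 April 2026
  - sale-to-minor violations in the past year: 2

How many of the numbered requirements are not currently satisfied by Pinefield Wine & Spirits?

1. condition 'sells for on-premises consumption' holds; excise tax bond $5,000 < $15,000 → not met
2. signage compliance review 410 days ago vs limit 365 → not met
3. sale-to-minor violations in the past year 2 > 1 → not met
4. employees with server-training certification 0 < 3 → not met
5. security system test 48 days ago vs limit 45 → not met
6. age-verification audit 519 days ago vs limit 365 → not met
7. managers with responsible-vendor certification 0 < 2 → not met
8. liquor liability coverage $1,350,000 < $1,375,000 → not met
9. inventory reconciliation 99 days ago vs limit 90 → not met
10. responsible-vendor training 149 days ago vs limit 270 → met
11. excise tax filing 792 days ago vs limit 730 → not met
12. liquor license absent → not met
Not met: 11 of 12

11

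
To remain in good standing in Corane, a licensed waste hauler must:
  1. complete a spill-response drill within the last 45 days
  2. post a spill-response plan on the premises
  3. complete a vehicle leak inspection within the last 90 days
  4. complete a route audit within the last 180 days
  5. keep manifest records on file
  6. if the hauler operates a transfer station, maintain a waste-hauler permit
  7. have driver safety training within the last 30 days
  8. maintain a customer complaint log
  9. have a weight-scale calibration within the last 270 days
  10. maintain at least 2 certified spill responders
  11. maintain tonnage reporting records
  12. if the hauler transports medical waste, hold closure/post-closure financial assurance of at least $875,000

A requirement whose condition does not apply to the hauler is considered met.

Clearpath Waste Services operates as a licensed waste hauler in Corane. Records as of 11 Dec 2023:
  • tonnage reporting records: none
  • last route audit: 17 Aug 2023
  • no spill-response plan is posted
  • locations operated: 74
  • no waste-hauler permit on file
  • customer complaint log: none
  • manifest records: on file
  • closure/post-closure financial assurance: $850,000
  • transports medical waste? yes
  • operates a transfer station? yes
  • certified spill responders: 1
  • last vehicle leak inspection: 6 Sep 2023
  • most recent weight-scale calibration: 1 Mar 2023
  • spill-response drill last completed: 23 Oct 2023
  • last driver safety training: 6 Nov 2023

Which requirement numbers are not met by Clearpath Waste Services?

1, 2, 3, 6, 7, 8, 9, 10, 11, 12

1. spill-response drill 49 days ago vs limit 45 → not met
2. spill-response plan absent → not met
3. vehicle leak inspection 96 days ago vs limit 90 → not met
4. route audit 116 days ago vs limit 180 → met
5. manifest records present → met
6. condition 'operates a transfer station' holds; waste-hauler permit absent → not met
7. driver safety training 35 days ago vs limit 30 → not met
8. customer complaint log absent → not met
9. weight-scale calibration 285 days ago vs limit 270 → not met
10. certified spill responders 1 < 2 → not met
11. tonnage reporting records absent → not met
12. condition 'transports medical waste' holds; closure/post-closure financial assurance $850,000 < $875,000 → not met
Not met: 1, 2, 3, 6, 7, 8, 9, 10, 11, 12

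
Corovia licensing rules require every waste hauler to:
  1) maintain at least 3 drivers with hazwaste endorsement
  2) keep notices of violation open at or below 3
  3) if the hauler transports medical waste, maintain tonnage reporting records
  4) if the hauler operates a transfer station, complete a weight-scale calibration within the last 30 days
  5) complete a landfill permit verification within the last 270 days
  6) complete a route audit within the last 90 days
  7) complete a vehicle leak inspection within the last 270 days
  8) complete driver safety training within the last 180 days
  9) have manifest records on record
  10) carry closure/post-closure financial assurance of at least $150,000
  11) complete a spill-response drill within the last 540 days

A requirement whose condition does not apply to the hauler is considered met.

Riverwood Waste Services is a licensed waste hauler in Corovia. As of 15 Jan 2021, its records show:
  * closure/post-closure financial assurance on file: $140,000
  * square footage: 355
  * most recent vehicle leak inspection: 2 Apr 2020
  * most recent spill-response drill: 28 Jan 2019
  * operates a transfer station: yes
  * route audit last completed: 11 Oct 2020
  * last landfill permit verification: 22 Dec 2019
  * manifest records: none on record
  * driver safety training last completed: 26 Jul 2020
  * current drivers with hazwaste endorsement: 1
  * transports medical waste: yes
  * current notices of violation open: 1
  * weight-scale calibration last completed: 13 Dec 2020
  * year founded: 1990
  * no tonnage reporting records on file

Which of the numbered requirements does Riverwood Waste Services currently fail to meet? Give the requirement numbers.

1. drivers with hazwaste endorsement 1 < 3 → not met
2. notices of violation open 1 ≤ 3 → met
3. condition 'transports medical waste' holds; tonnage reporting records absent → not met
4. condition 'operates a transfer station' holds; weight-scale calibration 33 days ago vs limit 30 → not met
5. landfill permit verification 390 days ago vs limit 270 → not met
6. route audit 96 days ago vs limit 90 → not met
7. vehicle leak inspection 288 days ago vs limit 270 → not met
8. driver safety training 173 days ago vs limit 180 → met
9. manifest records absent → not met
10. closure/post-closure financial assurance $140,000 < $150,000 → not met
11. spill-response drill 718 days ago vs limit 540 → not met
Not met: 1, 3, 4, 5, 6, 7, 9, 10, 11

1, 3, 4, 5, 6, 7, 9, 10, 11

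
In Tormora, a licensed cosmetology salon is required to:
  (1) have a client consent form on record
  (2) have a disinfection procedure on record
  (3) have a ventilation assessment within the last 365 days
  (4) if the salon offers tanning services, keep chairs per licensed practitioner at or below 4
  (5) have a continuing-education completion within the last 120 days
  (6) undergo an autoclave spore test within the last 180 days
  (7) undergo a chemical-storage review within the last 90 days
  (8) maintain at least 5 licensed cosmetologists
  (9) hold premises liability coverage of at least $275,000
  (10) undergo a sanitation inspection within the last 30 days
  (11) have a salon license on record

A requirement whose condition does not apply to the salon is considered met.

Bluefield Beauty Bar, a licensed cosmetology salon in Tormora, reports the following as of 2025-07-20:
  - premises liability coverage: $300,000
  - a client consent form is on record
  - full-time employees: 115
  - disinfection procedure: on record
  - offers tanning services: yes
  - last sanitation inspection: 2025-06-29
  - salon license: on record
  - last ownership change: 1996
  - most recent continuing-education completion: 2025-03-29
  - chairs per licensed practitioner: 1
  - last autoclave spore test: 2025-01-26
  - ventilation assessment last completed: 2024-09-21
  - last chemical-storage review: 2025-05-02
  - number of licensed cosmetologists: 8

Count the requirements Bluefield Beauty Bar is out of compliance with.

1. client consent form present → met
2. disinfection procedure present → met
3. ventilation assessment 302 days ago vs limit 365 → met
4. condition 'offers tanning services' holds; chairs per licensed practitioner 1 ≤ 4 → met
5. continuing-education completion 113 days ago vs limit 120 → met
6. autoclave spore test 175 days ago vs limit 180 → met
7. chemical-storage review 79 days ago vs limit 90 → met
8. licensed cosmetologists 8 ≥ 5 → met
9. premises liability coverage $300,000 ≥ $275,000 → met
10. sanitation inspection 21 days ago vs limit 30 → met
11. salon license present → met
Not met: 0 of 11

0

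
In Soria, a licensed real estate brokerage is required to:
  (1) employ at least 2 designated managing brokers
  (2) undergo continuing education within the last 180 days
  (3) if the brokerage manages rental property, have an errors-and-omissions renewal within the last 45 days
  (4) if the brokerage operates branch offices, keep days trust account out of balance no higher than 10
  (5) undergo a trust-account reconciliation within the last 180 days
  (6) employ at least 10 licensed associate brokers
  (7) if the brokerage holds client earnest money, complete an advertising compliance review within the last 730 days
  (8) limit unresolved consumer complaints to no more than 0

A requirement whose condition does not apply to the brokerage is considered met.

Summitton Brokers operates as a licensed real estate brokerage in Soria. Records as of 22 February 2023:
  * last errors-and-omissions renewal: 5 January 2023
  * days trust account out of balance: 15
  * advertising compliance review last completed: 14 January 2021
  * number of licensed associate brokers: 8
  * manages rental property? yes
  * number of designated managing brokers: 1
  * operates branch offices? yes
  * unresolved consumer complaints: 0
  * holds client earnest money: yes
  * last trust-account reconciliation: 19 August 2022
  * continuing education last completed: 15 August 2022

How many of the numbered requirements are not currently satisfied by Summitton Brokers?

1. designated managing brokers 1 < 2 → not met
2. continuing education 191 days ago vs limit 180 → not met
3. condition 'manages rental property' holds; errors-and-omissions renewal 48 days ago vs limit 45 → not met
4. condition 'operates branch offices' holds; days trust account out of balance 15 > 10 → not met
5. trust-account reconciliation 187 days ago vs limit 180 → not met
6. licensed associate brokers 8 < 10 → not met
7. condition 'holds client earnest money' holds; advertising compliance review 769 days ago vs limit 730 → not met
8. unresolved consumer complaints 0 ≤ 0 → met
Not met: 7 of 8

7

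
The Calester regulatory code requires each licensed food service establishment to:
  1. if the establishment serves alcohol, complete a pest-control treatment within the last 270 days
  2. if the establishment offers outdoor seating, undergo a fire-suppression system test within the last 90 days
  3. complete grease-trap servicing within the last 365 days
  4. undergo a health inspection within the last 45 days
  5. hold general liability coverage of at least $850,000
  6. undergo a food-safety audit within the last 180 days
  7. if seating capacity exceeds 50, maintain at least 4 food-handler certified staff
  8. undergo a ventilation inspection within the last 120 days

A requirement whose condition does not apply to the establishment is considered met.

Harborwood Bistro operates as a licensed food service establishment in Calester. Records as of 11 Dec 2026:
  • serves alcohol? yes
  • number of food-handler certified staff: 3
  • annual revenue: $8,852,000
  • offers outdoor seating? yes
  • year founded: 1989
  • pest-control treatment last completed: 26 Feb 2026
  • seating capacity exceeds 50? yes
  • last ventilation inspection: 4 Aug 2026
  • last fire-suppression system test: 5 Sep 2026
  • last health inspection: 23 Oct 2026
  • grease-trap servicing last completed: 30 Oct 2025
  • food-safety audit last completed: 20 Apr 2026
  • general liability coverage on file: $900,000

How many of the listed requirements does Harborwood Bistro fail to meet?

1. condition 'serves alcohol' holds; pest-control treatment 288 days ago vs limit 270 → not met
2. condition 'offers outdoor seating' holds; fire-suppression system test 97 days ago vs limit 90 → not met
3. grease-trap servicing 407 days ago vs limit 365 → not met
4. health inspection 49 days ago vs limit 45 → not met
5. general liability coverage $900,000 ≥ $850,000 → met
6. food-safety audit 235 days ago vs limit 180 → not met
7. condition 'seating capacity exceeds 50' holds; food-handler certified staff 3 < 4 → not met
8. ventilation inspection 129 days ago vs limit 120 → not met
Not met: 7 of 8

7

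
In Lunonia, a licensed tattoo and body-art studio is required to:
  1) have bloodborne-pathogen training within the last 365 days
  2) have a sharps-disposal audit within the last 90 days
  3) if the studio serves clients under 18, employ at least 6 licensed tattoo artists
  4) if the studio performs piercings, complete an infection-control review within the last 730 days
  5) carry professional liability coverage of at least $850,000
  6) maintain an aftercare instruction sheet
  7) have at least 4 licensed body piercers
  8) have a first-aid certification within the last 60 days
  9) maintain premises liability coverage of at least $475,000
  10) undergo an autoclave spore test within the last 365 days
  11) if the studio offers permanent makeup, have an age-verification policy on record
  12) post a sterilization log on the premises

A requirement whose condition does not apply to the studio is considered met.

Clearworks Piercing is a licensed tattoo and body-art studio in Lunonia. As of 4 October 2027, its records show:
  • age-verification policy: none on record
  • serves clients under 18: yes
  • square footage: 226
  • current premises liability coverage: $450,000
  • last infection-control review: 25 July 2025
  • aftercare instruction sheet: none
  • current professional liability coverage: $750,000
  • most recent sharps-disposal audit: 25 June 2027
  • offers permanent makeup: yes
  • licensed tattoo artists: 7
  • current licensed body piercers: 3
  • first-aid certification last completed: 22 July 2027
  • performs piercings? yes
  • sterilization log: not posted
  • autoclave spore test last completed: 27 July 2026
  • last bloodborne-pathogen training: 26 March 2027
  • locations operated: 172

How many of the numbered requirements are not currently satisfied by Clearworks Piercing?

10

1. bloodborne-pathogen training 192 days ago vs limit 365 → met
2. sharps-disposal audit 101 days ago vs limit 90 → not met
3. condition 'serves clients under 18' holds; licensed tattoo artists 7 ≥ 6 → met
4. condition 'performs piercings' holds; infection-control review 801 days ago vs limit 730 → not met
5. professional liability coverage $750,000 < $850,000 → not met
6. aftercare instruction sheet absent → not met
7. licensed body piercers 3 < 4 → not met
8. first-aid certification 74 days ago vs limit 60 → not met
9. premises liability coverage $450,000 < $475,000 → not met
10. autoclave spore test 434 days ago vs limit 365 → not met
11. condition 'offers permanent makeup' holds; age-verification policy absent → not met
12. sterilization log absent → not met
Not met: 10 of 12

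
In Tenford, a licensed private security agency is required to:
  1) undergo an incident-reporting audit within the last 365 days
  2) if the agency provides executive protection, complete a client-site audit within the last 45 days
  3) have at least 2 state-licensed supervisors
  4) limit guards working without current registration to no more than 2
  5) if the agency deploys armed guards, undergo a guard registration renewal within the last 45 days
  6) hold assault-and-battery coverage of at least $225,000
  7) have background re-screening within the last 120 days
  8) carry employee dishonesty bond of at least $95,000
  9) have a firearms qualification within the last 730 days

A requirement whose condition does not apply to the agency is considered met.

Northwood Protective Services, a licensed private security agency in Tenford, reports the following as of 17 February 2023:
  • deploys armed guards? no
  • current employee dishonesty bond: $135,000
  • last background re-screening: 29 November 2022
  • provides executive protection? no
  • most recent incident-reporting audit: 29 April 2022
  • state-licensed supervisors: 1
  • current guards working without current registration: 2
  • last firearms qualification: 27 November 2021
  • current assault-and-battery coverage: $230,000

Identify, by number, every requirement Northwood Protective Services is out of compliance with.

3

1. incident-reporting audit 294 days ago vs limit 365 → met
2. condition 'provides executive protection' does not hold → requirement n/a → met
3. state-licensed supervisors 1 < 2 → not met
4. guards working without current registration 2 ≤ 2 → met
5. condition 'deploys armed guards' does not hold → requirement n/a → met
6. assault-and-battery coverage $230,000 ≥ $225,000 → met
7. background re-screening 80 days ago vs limit 120 → met
8. employee dishonesty bond $135,000 ≥ $95,000 → met
9. firearms qualification 447 days ago vs limit 730 → met
Not met: 3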